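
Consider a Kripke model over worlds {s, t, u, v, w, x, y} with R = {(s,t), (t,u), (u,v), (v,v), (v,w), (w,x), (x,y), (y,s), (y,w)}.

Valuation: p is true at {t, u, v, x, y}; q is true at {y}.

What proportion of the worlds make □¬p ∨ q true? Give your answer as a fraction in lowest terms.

1/7

s: □¬p is F, q is F. ✗
t: □¬p is F, q is F. ✗
u: □¬p is F, q is F. ✗
v: □¬p is F, q is F. ✗
w: □¬p is F, q is F. ✗
x: □¬p is F, q is F. ✗
y: □¬p is T, q is T. ✓
That's 1 of 7 worlds, so 1/7.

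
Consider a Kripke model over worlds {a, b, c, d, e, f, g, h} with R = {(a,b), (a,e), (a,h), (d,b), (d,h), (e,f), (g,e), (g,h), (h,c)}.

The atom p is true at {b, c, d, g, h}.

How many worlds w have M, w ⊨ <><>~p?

2

a: successors {b, e, h}; <>~p there: b:F, e:T, h:F. ✓
b: no successors, so <><>~p fails. ✗
c: no successors, so <><>~p fails. ✗
d: successors {b, h}; <>~p there: b:F, h:F. ✗
e: successors {f}; <>~p there: f:F. ✗
f: no successors, so <><>~p fails. ✗
g: successors {e, h}; <>~p there: e:T, h:F. ✓
h: successors {c}; <>~p there: c:F. ✗
Satisfying worlds: {a, g}.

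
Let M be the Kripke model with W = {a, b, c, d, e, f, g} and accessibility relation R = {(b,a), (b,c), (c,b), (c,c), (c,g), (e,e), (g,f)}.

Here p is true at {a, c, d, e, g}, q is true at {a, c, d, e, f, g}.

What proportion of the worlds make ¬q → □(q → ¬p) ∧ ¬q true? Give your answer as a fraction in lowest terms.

a: ¬q is F, □(q → ¬p) ∧ ¬q is F. ✓
b: ¬q is T, □(q → ¬p) ∧ ¬q is F. ✗
c: ¬q is F, □(q → ¬p) ∧ ¬q is F. ✓
d: ¬q is F, □(q → ¬p) ∧ ¬q is F. ✓
e: ¬q is F, □(q → ¬p) ∧ ¬q is F. ✓
f: ¬q is F, □(q → ¬p) ∧ ¬q is F. ✓
g: ¬q is F, □(q → ¬p) ∧ ¬q is F. ✓
That's 6 of 7 worlds, so 6/7.

6/7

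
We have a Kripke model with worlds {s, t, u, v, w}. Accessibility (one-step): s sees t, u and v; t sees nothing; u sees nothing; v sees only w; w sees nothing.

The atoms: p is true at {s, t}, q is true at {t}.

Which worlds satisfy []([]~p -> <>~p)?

{t, u, w}

s: successors {t, u, v}; []~p -> <>~p there: t:F, u:F, v:T. ✗
t: no successors, so []([]~p -> <>~p) holds vacuously. ✓
u: no successors, so []([]~p -> <>~p) holds vacuously. ✓
v: successors {w}; []~p -> <>~p there: w:F. ✗
w: no successors, so []([]~p -> <>~p) holds vacuously. ✓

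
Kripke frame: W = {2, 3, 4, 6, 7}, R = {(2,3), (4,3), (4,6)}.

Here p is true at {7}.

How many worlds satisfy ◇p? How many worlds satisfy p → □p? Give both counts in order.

0 and 5

For ◇p:
2: successors {3}; p there: 3:F. ✗
3: no successors, so ◇p fails. ✗
4: successors {3, 6}; p there: 3:F, 6:F. ✗
6: no successors, so ◇p fails. ✗
7: no successors, so ◇p fails. ✗
— 0 worlds.
For p → □p:
2: p is F, □p is F. ✓
3: p is F, □p is T. ✓
4: p is F, □p is F. ✓
6: p is F, □p is T. ✓
7: p is T, □p is T. ✓
— 5 worlds.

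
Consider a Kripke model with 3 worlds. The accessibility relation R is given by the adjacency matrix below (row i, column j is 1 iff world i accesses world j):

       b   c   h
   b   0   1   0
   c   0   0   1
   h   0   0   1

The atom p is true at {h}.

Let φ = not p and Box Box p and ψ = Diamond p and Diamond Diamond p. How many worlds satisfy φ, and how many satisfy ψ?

For not p and Box Box p:
b: not p is T, Box Box p is T. ✓
c: not p is T, Box Box p is T. ✓
h: not p is F, Box Box p is T. ✗
— 2 worlds.
For Diamond p and Diamond Diamond p:
b: Diamond p is F, Diamond Diamond p is T. ✗
c: Diamond p is T, Diamond Diamond p is T. ✓
h: Diamond p is T, Diamond Diamond p is T. ✓
— 2 worlds.

2 and 2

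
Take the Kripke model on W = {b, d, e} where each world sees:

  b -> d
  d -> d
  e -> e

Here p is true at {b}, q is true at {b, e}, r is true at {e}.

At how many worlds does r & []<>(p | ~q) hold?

0

b: r is F, []<>(p | ~q) is T. ✗
d: r is F, []<>(p | ~q) is T. ✗
e: r is T, []<>(p | ~q) is F. ✗
Satisfying worlds: ∅.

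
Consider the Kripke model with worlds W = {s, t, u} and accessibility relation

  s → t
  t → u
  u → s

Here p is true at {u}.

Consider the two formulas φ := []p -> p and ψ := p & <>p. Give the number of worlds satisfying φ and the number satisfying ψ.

2 and 0

For []p -> p:
s: []p is F, p is F. ✓
t: []p is T, p is F. ✗
u: []p is F, p is T. ✓
— 2 worlds.
For p & <>p:
s: p is F, <>p is F. ✗
t: p is F, <>p is T. ✗
u: p is T, <>p is F. ✗
— 0 worlds.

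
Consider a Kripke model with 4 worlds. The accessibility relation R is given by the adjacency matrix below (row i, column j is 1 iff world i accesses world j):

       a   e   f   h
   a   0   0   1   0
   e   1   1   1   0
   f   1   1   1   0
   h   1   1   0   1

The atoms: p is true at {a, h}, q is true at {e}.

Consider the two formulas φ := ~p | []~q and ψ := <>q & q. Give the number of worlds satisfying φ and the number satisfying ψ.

3 and 1

For ~p | []~q:
a: ~p is F, []~q is T. ✓
e: ~p is T, []~q is F. ✓
f: ~p is T, []~q is F. ✓
h: ~p is F, []~q is F. ✗
— 3 worlds.
For <>q & q:
a: <>q is F, q is F. ✗
e: <>q is T, q is T. ✓
f: <>q is T, q is F. ✗
h: <>q is T, q is F. ✗
— 1 world.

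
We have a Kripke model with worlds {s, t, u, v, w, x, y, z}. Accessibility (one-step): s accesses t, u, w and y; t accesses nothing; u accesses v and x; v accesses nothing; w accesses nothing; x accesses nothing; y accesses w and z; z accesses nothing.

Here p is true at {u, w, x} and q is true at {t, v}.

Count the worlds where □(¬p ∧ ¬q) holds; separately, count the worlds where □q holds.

5 and 5

For □(¬p ∧ ¬q):
s: successors {t, u, w, y}; ¬p ∧ ¬q there: t:F, u:F, w:F, y:T. ✗
t: no successors, so □(¬p ∧ ¬q) holds vacuously. ✓
u: successors {v, x}; ¬p ∧ ¬q there: v:F, x:F. ✗
v: no successors, so □(¬p ∧ ¬q) holds vacuously. ✓
w: no successors, so □(¬p ∧ ¬q) holds vacuously. ✓
x: no successors, so □(¬p ∧ ¬q) holds vacuously. ✓
y: successors {w, z}; ¬p ∧ ¬q there: w:F, z:T. ✗
z: no successors, so □(¬p ∧ ¬q) holds vacuously. ✓
— 5 worlds.
For □q:
s: successors {t, u, w, y}; q there: t:T, u:F, w:F, y:F. ✗
t: no successors, so □q holds vacuously. ✓
u: successors {v, x}; q there: v:T, x:F. ✗
v: no successors, so □q holds vacuously. ✓
w: no successors, so □q holds vacuously. ✓
x: no successors, so □q holds vacuously. ✓
y: successors {w, z}; q there: w:F, z:F. ✗
z: no successors, so □q holds vacuously. ✓
— 5 worlds.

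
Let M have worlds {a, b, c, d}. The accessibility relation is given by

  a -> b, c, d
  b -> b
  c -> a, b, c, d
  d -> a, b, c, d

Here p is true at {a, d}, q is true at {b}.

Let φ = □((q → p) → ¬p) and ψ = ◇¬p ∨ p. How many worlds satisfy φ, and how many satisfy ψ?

For □((q → p) → ¬p):
a: successors {b, c, d}; (q → p) → ¬p there: b:T, c:T, d:F. ✗
b: successors {b}; (q → p) → ¬p there: b:T. ✓
c: successors {a, b, c, d}; (q → p) → ¬p there: a:F, b:T, c:T, d:F. ✗
d: successors {a, b, c, d}; (q → p) → ¬p there: a:F, b:T, c:T, d:F. ✗
— 1 world.
For ◇¬p ∨ p:
a: ◇¬p is T, p is T. ✓
b: ◇¬p is T, p is F. ✓
c: ◇¬p is T, p is F. ✓
d: ◇¬p is T, p is T. ✓
— 4 worlds.

1 and 4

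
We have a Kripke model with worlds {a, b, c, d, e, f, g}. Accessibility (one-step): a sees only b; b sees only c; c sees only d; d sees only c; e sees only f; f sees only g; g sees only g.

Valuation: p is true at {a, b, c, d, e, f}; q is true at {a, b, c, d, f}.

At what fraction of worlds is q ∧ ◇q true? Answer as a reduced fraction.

4/7

a: q is T, ◇q is T. ✓
b: q is T, ◇q is T. ✓
c: q is T, ◇q is T. ✓
d: q is T, ◇q is T. ✓
e: q is F, ◇q is T. ✗
f: q is T, ◇q is F. ✗
g: q is F, ◇q is F. ✗
That's 4 of 7 worlds, so 4/7.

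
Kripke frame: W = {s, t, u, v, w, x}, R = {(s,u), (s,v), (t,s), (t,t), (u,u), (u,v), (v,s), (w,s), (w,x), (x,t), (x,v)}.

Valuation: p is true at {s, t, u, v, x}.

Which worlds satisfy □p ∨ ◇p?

s: □p is T, ◇p is T. ✓
t: □p is T, ◇p is T. ✓
u: □p is T, ◇p is T. ✓
v: □p is T, ◇p is T. ✓
w: □p is T, ◇p is T. ✓
x: □p is T, ◇p is T. ✓

{s, t, u, v, w, x}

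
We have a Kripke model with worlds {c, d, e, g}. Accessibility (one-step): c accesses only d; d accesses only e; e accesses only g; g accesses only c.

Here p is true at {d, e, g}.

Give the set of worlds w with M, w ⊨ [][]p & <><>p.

{c, d, g}

c: [][]p is T, <><>p is T. ✓
d: [][]p is T, <><>p is T. ✓
e: [][]p is F, <><>p is F. ✗
g: [][]p is T, <><>p is T. ✓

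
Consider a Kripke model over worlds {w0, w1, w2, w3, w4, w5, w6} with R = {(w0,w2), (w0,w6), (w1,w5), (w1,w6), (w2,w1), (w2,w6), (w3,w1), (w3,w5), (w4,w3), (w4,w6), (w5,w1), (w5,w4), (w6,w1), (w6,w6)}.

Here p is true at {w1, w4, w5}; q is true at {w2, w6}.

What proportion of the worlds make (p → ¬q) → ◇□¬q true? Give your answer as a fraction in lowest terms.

w0: p → ¬q is T, ◇□¬q is F. ✗
w1: p → ¬q is T, ◇□¬q is T. ✓
w2: p → ¬q is T, ◇□¬q is F. ✗
w3: p → ¬q is T, ◇□¬q is T. ✓
w4: p → ¬q is T, ◇□¬q is T. ✓
w5: p → ¬q is T, ◇□¬q is F. ✗
w6: p → ¬q is T, ◇□¬q is F. ✗
That's 3 of 7 worlds, so 3/7.

3/7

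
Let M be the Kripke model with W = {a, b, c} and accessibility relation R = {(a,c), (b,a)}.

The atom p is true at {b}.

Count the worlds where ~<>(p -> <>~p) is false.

2

a: <>(p -> <>~p) is T. ✗
b: <>(p -> <>~p) is T. ✗
c: <>(p -> <>~p) is F. ✓
Satisfying worlds: {c}.
So ~<>(p -> <>~p) fails at the other 2 worlds.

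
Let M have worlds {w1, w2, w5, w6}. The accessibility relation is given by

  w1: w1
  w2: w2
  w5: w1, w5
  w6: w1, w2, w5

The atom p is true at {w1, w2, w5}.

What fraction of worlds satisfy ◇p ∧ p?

w1: ◇p is T, p is T. ✓
w2: ◇p is T, p is T. ✓
w5: ◇p is T, p is T. ✓
w6: ◇p is T, p is F. ✗
That's 3 of 4 worlds, so 3/4.

3/4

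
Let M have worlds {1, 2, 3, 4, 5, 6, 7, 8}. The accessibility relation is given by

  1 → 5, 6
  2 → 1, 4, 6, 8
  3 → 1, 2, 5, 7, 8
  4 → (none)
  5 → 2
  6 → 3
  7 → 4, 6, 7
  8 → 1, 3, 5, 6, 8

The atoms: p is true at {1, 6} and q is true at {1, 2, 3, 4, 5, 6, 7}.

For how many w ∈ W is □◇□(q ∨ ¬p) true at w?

1: successors {5, 6}; ◇□(q ∨ ¬p) there: 5:T, 6:T. ✓
2: successors {1, 4, 6, 8}; ◇□(q ∨ ¬p) there: 1:T, 4:F, 6:T, 8:T. ✗
3: successors {1, 2, 5, 7, 8}; ◇□(q ∨ ¬p) there: 1:T, 2:T, 5:T, 7:T, 8:T. ✓
4: no successors, so □◇□(q ∨ ¬p) holds vacuously. ✓
5: successors {2}; ◇□(q ∨ ¬p) there: 2:T. ✓
6: successors {3}; ◇□(q ∨ ¬p) there: 3:T. ✓
7: successors {4, 6, 7}; ◇□(q ∨ ¬p) there: 4:F, 6:T, 7:T. ✗
8: successors {1, 3, 5, 6, 8}; ◇□(q ∨ ¬p) there: 1:T, 3:T, 5:T, 6:T, 8:T. ✓
Satisfying worlds: {1, 3, 4, 5, 6, 8}.

6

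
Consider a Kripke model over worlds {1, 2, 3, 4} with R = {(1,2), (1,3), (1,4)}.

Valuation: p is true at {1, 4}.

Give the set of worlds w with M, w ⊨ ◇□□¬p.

{1}

1: successors {2, 3, 4}; □□¬p there: 2:T, 3:T, 4:T. ✓
2: no successors, so ◇□□¬p fails. ✗
3: no successors, so ◇□□¬p fails. ✗
4: no successors, so ◇□□¬p fails. ✗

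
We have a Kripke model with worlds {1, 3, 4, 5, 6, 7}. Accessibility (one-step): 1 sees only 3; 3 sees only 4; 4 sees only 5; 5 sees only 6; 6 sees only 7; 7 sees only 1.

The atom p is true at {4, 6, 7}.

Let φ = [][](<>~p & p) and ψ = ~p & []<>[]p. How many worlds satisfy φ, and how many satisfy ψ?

2 and 1

For [][](<>~p & p):
1: successors {3}; [](<>~p & p) there: 3:T. ✓
3: successors {4}; [](<>~p & p) there: 4:F. ✗
4: successors {5}; [](<>~p & p) there: 5:F. ✗
5: successors {6}; [](<>~p & p) there: 6:T. ✓
6: successors {7}; [](<>~p & p) there: 7:F. ✗
7: successors {1}; [](<>~p & p) there: 1:F. ✗
— 2 worlds.
For ~p & []<>[]p:
1: ~p is T, []<>[]p is F. ✗
3: ~p is T, []<>[]p is T. ✓
4: ~p is F, []<>[]p is T. ✗
5: ~p is T, []<>[]p is F. ✗
6: ~p is F, []<>[]p is F. ✗
7: ~p is F, []<>[]p is T. ✗
— 1 world.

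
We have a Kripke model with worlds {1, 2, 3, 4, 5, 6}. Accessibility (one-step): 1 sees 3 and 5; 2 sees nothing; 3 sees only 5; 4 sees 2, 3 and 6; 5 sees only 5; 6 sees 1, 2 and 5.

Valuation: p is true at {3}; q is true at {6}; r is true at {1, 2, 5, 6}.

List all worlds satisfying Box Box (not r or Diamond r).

1: successors {3, 5}; Box (not r or Diamond r) there: 3:T, 5:T. ✓
2: no successors, so Box Box (not r or Diamond r) holds vacuously. ✓
3: successors {5}; Box (not r or Diamond r) there: 5:T. ✓
4: successors {2, 3, 6}; Box (not r or Diamond r) there: 2:T, 3:T, 6:F. ✗
5: successors {5}; Box (not r or Diamond r) there: 5:T. ✓
6: successors {1, 2, 5}; Box (not r or Diamond r) there: 1:T, 2:T, 5:T. ✓

{1, 2, 3, 5, 6}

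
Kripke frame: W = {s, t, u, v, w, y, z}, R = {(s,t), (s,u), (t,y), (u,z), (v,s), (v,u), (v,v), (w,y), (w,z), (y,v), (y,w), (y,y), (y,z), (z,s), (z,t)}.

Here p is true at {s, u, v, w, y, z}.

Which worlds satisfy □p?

{t, u, v, w, y}

s: successors {t, u}; p there: t:F, u:T. ✗
t: successors {y}; p there: y:T. ✓
u: successors {z}; p there: z:T. ✓
v: successors {s, u, v}; p there: s:T, u:T, v:T. ✓
w: successors {y, z}; p there: y:T, z:T. ✓
y: successors {v, w, y, z}; p there: v:T, w:T, y:T, z:T. ✓
z: successors {s, t}; p there: s:T, t:F. ✗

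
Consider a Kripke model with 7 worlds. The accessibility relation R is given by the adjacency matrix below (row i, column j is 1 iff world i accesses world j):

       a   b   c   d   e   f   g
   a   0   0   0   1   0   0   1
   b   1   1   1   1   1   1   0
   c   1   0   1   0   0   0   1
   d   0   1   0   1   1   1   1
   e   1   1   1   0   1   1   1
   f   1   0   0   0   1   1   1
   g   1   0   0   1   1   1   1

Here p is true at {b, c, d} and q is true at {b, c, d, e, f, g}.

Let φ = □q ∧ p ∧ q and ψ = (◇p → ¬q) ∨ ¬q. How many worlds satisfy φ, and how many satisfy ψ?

For □q ∧ p ∧ q:
a: □q ∧ p is F, q is F. ✗
b: □q ∧ p is F, q is T. ✗
c: □q ∧ p is F, q is T. ✗
d: □q ∧ p is T, q is T. ✓
e: □q ∧ p is F, q is T. ✗
f: □q ∧ p is F, q is T. ✗
g: □q ∧ p is F, q is T. ✗
— 1 world.
For (◇p → ¬q) ∨ ¬q:
a: ◇p → ¬q is T, ¬q is T. ✓
b: ◇p → ¬q is F, ¬q is F. ✗
c: ◇p → ¬q is F, ¬q is F. ✗
d: ◇p → ¬q is F, ¬q is F. ✗
e: ◇p → ¬q is F, ¬q is F. ✗
f: ◇p → ¬q is T, ¬q is F. ✓
g: ◇p → ¬q is F, ¬q is F. ✗
— 2 worlds.

1 and 2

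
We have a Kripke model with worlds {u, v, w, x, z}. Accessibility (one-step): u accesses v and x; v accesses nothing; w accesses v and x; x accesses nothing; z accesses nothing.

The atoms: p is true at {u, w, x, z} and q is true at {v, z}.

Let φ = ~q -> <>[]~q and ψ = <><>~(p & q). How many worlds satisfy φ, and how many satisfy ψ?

4 and 0

For ~q -> <>[]~q:
u: ~q is T, <>[]~q is T. ✓
v: ~q is F, <>[]~q is F. ✓
w: ~q is T, <>[]~q is T. ✓
x: ~q is T, <>[]~q is F. ✗
z: ~q is F, <>[]~q is F. ✓
— 4 worlds.
For <><>~(p & q):
u: successors {v, x}; <>~(p & q) there: v:F, x:F. ✗
v: no successors, so <><>~(p & q) fails. ✗
w: successors {v, x}; <>~(p & q) there: v:F, x:F. ✗
x: no successors, so <><>~(p & q) fails. ✗
z: no successors, so <><>~(p & q) fails. ✗
— 0 worlds.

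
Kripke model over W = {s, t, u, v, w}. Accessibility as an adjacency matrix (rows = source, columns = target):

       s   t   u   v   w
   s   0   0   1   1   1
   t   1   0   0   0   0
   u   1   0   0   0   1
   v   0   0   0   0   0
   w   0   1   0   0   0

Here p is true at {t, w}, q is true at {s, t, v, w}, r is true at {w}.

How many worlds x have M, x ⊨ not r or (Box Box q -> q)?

s: not r is T, Box Box q -> q is T. ✓
t: not r is T, Box Box q -> q is T. ✓
u: not r is T, Box Box q -> q is T. ✓
v: not r is T, Box Box q -> q is T. ✓
w: not r is F, Box Box q -> q is T. ✓
Satisfying worlds: {s, t, u, v, w}.

5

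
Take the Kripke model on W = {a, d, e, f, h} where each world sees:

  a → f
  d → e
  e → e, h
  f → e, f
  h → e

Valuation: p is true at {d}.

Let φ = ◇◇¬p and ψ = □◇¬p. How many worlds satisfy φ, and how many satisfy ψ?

For ◇◇¬p:
a: successors {f}; ◇¬p there: f:T. ✓
d: successors {e}; ◇¬p there: e:T. ✓
e: successors {e, h}; ◇¬p there: e:T, h:T. ✓
f: successors {e, f}; ◇¬p there: e:T, f:T. ✓
h: successors {e}; ◇¬p there: e:T. ✓
— 5 worlds.
For □◇¬p:
a: successors {f}; ◇¬p there: f:T. ✓
d: successors {e}; ◇¬p there: e:T. ✓
e: successors {e, h}; ◇¬p there: e:T, h:T. ✓
f: successors {e, f}; ◇¬p there: e:T, f:T. ✓
h: successors {e}; ◇¬p there: e:T. ✓
— 5 worlds.

5 and 5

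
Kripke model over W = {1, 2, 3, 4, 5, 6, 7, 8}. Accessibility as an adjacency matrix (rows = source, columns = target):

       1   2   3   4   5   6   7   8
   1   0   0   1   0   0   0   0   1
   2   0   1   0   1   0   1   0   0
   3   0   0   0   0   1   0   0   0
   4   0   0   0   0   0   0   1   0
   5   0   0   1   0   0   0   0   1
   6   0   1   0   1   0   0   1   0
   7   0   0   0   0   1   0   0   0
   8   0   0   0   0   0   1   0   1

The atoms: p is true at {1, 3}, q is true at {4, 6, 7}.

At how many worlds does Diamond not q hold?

7

1: successors {3, 8}; not q there: 3:T, 8:T. ✓
2: successors {2, 4, 6}; not q there: 2:T, 4:F, 6:F. ✓
3: successors {5}; not q there: 5:T. ✓
4: successors {7}; not q there: 7:F. ✗
5: successors {3, 8}; not q there: 3:T, 8:T. ✓
6: successors {2, 4, 7}; not q there: 2:T, 4:F, 7:F. ✓
7: successors {5}; not q there: 5:T. ✓
8: successors {6, 8}; not q there: 6:F, 8:T. ✓
Satisfying worlds: {1, 2, 3, 5, 6, 7, 8}.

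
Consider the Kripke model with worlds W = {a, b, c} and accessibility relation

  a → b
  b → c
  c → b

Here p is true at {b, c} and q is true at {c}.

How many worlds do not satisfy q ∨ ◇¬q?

a: q is F, ◇¬q is T. ✓
b: q is F, ◇¬q is F. ✗
c: q is T, ◇¬q is T. ✓
Satisfying worlds: {a, c}.
So q ∨ ◇¬q fails at the other 1 world.

1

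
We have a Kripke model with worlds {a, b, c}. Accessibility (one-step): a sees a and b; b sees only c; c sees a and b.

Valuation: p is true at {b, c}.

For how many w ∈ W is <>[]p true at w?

2

a: successors {a, b}; []p there: a:F, b:T. ✓
b: successors {c}; []p there: c:F. ✗
c: successors {a, b}; []p there: a:F, b:T. ✓
Satisfying worlds: {a, c}.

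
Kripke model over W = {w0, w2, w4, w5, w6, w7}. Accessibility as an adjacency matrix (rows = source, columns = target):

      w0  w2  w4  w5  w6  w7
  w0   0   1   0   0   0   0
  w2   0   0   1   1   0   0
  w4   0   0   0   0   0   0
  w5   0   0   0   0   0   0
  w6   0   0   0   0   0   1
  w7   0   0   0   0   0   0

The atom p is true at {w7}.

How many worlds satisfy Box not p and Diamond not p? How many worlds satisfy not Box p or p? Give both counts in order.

2 and 3

For Box not p and Diamond not p:
w0: Box not p is T, Diamond not p is T. ✓
w2: Box not p is T, Diamond not p is T. ✓
w4: Box not p is T, Diamond not p is F. ✗
w5: Box not p is T, Diamond not p is F. ✗
w6: Box not p is F, Diamond not p is F. ✗
w7: Box not p is T, Diamond not p is F. ✗
— 2 worlds.
For not Box p or p:
w0: not Box p is T, p is F. ✓
w2: not Box p is T, p is F. ✓
w4: not Box p is F, p is F. ✗
w5: not Box p is F, p is F. ✗
w6: not Box p is F, p is F. ✗
w7: not Box p is F, p is T. ✓
— 3 worlds.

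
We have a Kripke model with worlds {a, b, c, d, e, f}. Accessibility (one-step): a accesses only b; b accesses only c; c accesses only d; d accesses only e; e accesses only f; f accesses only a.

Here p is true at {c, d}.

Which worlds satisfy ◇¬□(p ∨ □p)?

{c, d, e}

a: successors {b}; ¬□(p ∨ □p) there: b:F. ✗
b: successors {c}; ¬□(p ∨ □p) there: c:F. ✗
c: successors {d}; ¬□(p ∨ □p) there: d:T. ✓
d: successors {e}; ¬□(p ∨ □p) there: e:T. ✓
e: successors {f}; ¬□(p ∨ □p) there: f:T. ✓
f: successors {a}; ¬□(p ∨ □p) there: a:F. ✗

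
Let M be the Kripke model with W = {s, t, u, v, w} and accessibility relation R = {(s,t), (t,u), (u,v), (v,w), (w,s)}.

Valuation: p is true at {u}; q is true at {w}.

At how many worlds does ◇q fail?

s: successors {t}; q there: t:F. ✗
t: successors {u}; q there: u:F. ✗
u: successors {v}; q there: v:F. ✗
v: successors {w}; q there: w:T. ✓
w: successors {s}; q there: s:F. ✗
Satisfying worlds: {v}.
So ◇q fails at the other 4 worlds.

4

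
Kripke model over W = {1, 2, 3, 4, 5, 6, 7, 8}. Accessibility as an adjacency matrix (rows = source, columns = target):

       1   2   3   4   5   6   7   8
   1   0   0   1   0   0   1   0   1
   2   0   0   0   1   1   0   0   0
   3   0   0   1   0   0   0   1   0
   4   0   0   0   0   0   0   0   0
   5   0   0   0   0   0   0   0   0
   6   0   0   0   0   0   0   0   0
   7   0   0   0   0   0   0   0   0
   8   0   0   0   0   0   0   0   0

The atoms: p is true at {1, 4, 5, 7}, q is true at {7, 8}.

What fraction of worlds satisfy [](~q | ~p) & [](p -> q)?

1: [](~q | ~p) is T, [](p -> q) is T. ✓
2: [](~q | ~p) is T, [](p -> q) is F. ✗
3: [](~q | ~p) is F, [](p -> q) is T. ✗
4: [](~q | ~p) is T, [](p -> q) is T. ✓
5: [](~q | ~p) is T, [](p -> q) is T. ✓
6: [](~q | ~p) is T, [](p -> q) is T. ✓
7: [](~q | ~p) is T, [](p -> q) is T. ✓
8: [](~q | ~p) is T, [](p -> q) is T. ✓
That's 6 of 8 worlds, so 6/8 = 3/4.

3/4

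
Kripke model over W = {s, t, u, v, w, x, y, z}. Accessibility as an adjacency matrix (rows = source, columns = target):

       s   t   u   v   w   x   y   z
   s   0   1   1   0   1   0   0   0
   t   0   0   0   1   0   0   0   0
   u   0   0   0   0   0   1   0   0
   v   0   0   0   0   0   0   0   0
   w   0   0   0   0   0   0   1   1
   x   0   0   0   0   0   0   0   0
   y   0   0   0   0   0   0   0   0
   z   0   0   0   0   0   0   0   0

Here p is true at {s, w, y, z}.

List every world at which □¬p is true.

s: successors {t, u, w}; ¬p there: t:T, u:T, w:F. ✗
t: successors {v}; ¬p there: v:T. ✓
u: successors {x}; ¬p there: x:T. ✓
v: no successors, so □¬p holds vacuously. ✓
w: successors {y, z}; ¬p there: y:F, z:F. ✗
x: no successors, so □¬p holds vacuously. ✓
y: no successors, so □¬p holds vacuously. ✓
z: no successors, so □¬p holds vacuously. ✓

{t, u, v, x, y, z}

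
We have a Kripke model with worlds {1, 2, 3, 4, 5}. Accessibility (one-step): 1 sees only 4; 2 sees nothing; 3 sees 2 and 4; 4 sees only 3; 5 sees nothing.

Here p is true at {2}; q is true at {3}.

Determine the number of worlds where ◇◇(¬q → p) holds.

1: successors {4}; ◇(¬q → p) there: 4:T. ✓
2: no successors, so ◇◇(¬q → p) fails. ✗
3: successors {2, 4}; ◇(¬q → p) there: 2:F, 4:T. ✓
4: successors {3}; ◇(¬q → p) there: 3:T. ✓
5: no successors, so ◇◇(¬q → p) fails. ✗
Satisfying worlds: {1, 3, 4}.

3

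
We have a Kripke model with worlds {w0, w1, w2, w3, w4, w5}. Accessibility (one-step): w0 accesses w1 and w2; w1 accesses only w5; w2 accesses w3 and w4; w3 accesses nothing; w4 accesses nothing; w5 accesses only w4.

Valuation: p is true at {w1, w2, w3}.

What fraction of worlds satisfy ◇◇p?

w0: successors {w1, w2}; ◇p there: w1:F, w2:T. ✓
w1: successors {w5}; ◇p there: w5:F. ✗
w2: successors {w3, w4}; ◇p there: w3:F, w4:F. ✗
w3: no successors, so ◇◇p fails. ✗
w4: no successors, so ◇◇p fails. ✗
w5: successors {w4}; ◇p there: w4:F. ✗
That's 1 of 6 worlds, so 1/6.

1/6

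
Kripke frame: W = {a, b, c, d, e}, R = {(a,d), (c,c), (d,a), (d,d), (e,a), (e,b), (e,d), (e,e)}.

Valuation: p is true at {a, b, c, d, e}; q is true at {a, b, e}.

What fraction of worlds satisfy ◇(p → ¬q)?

a: successors {d}; p → ¬q there: d:T. ✓
b: no successors, so ◇(p → ¬q) fails. ✗
c: successors {c}; p → ¬q there: c:T. ✓
d: successors {a, d}; p → ¬q there: a:F, d:T. ✓
e: successors {a, b, d, e}; p → ¬q there: a:F, b:F, d:T, e:F. ✓
That's 4 of 5 worlds, so 4/5.

4/5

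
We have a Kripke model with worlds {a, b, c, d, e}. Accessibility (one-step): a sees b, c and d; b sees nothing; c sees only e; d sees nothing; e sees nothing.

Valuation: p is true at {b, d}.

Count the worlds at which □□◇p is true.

a: successors {b, c, d}; □◇p there: b:T, c:F, d:T. ✗
b: no successors, so □□◇p holds vacuously. ✓
c: successors {e}; □◇p there: e:T. ✓
d: no successors, so □□◇p holds vacuously. ✓
e: no successors, so □□◇p holds vacuously. ✓
Satisfying worlds: {b, c, d, e}.

4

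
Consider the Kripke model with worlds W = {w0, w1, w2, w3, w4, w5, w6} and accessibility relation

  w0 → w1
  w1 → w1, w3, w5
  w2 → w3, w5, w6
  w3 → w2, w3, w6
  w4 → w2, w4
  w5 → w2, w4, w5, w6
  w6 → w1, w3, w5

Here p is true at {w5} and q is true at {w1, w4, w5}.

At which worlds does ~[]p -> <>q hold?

{w0, w1, w2, w4, w5, w6}

w0: ~[]p is T, <>q is T. ✓
w1: ~[]p is T, <>q is T. ✓
w2: ~[]p is T, <>q is T. ✓
w3: ~[]p is T, <>q is F. ✗
w4: ~[]p is T, <>q is T. ✓
w5: ~[]p is T, <>q is T. ✓
w6: ~[]p is T, <>q is T. ✓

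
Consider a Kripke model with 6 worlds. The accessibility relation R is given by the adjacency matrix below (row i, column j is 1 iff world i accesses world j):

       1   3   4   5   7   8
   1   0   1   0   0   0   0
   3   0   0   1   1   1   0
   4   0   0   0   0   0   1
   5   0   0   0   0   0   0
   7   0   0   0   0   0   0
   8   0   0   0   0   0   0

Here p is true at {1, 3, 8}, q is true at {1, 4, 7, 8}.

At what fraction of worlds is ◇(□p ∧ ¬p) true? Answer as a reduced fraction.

1/6

1: successors {3}; □p ∧ ¬p there: 3:F. ✗
3: successors {4, 5, 7}; □p ∧ ¬p there: 4:T, 5:T, 7:T. ✓
4: successors {8}; □p ∧ ¬p there: 8:F. ✗
5: no successors, so ◇(□p ∧ ¬p) fails. ✗
7: no successors, so ◇(□p ∧ ¬p) fails. ✗
8: no successors, so ◇(□p ∧ ¬p) fails. ✗
That's 1 of 6 worlds, so 1/6.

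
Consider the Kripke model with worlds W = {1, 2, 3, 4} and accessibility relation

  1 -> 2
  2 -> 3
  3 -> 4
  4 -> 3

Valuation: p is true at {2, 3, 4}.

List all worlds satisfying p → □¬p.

1: p is F, □¬p is F. ✓
2: p is T, □¬p is F. ✗
3: p is T, □¬p is F. ✗
4: p is T, □¬p is F. ✗

{1}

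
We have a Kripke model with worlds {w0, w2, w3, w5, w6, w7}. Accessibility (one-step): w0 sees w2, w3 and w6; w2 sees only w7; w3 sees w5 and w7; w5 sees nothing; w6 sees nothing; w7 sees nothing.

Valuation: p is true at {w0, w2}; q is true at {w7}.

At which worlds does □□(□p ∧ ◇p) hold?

w0: successors {w2, w3, w6}; □(□p ∧ ◇p) there: w2:F, w3:F, w6:T. ✗
w2: successors {w7}; □(□p ∧ ◇p) there: w7:T. ✓
w3: successors {w5, w7}; □(□p ∧ ◇p) there: w5:T, w7:T. ✓
w5: no successors, so □□(□p ∧ ◇p) holds vacuously. ✓
w6: no successors, so □□(□p ∧ ◇p) holds vacuously. ✓
w7: no successors, so □□(□p ∧ ◇p) holds vacuously. ✓

{w2, w3, w5, w6, w7}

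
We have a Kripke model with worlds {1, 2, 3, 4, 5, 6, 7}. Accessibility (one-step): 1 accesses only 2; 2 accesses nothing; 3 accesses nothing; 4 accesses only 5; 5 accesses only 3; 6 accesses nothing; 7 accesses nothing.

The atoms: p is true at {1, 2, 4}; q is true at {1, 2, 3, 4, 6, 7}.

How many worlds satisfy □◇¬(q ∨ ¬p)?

1: successors {2}; ◇¬(q ∨ ¬p) there: 2:F. ✗
2: no successors, so □◇¬(q ∨ ¬p) holds vacuously. ✓
3: no successors, so □◇¬(q ∨ ¬p) holds vacuously. ✓
4: successors {5}; ◇¬(q ∨ ¬p) there: 5:F. ✗
5: successors {3}; ◇¬(q ∨ ¬p) there: 3:F. ✗
6: no successors, so □◇¬(q ∨ ¬p) holds vacuously. ✓
7: no successors, so □◇¬(q ∨ ¬p) holds vacuously. ✓
Satisfying worlds: {2, 3, 6, 7}.

4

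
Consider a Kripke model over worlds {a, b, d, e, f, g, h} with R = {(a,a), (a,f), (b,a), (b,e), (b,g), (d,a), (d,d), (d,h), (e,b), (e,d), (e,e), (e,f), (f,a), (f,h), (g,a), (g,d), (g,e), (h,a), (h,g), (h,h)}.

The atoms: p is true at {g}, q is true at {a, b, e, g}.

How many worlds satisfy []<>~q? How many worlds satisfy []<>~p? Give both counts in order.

6 and 7

For []<>~q:
a: successors {a, f}; <>~q there: a:T, f:T. ✓
b: successors {a, e, g}; <>~q there: a:T, e:T, g:T. ✓
d: successors {a, d, h}; <>~q there: a:T, d:T, h:T. ✓
e: successors {b, d, e, f}; <>~q there: b:F, d:T, e:T, f:T. ✗
f: successors {a, h}; <>~q there: a:T, h:T. ✓
g: successors {a, d, e}; <>~q there: a:T, d:T, e:T. ✓
h: successors {a, g, h}; <>~q there: a:T, g:T, h:T. ✓
— 6 worlds.
For []<>~p:
a: successors {a, f}; <>~p there: a:T, f:T. ✓
b: successors {a, e, g}; <>~p there: a:T, e:T, g:T. ✓
d: successors {a, d, h}; <>~p there: a:T, d:T, h:T. ✓
e: successors {b, d, e, f}; <>~p there: b:T, d:T, e:T, f:T. ✓
f: successors {a, h}; <>~p there: a:T, h:T. ✓
g: successors {a, d, e}; <>~p there: a:T, d:T, e:T. ✓
h: successors {a, g, h}; <>~p there: a:T, g:T, h:T. ✓
— 7 worlds.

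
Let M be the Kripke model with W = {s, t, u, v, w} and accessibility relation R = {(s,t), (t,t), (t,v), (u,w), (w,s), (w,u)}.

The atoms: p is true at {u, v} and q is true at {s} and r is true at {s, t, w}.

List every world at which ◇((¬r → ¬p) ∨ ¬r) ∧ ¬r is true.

s: ◇((¬r → ¬p) ∨ ¬r) is T, ¬r is F. ✗
t: ◇((¬r → ¬p) ∨ ¬r) is T, ¬r is F. ✗
u: ◇((¬r → ¬p) ∨ ¬r) is T, ¬r is T. ✓
v: ◇((¬r → ¬p) ∨ ¬r) is F, ¬r is T. ✗
w: ◇((¬r → ¬p) ∨ ¬r) is T, ¬r is F. ✗

{u}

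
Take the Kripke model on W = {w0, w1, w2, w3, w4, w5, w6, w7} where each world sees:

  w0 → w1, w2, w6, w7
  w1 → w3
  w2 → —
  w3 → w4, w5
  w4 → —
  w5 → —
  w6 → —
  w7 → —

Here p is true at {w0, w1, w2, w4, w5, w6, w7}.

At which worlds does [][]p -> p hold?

{w0, w1, w2, w4, w5, w6, w7}

w0: [][]p is F, p is T. ✓
w1: [][]p is T, p is T. ✓
w2: [][]p is T, p is T. ✓
w3: [][]p is T, p is F. ✗
w4: [][]p is T, p is T. ✓
w5: [][]p is T, p is T. ✓
w6: [][]p is T, p is T. ✓
w7: [][]p is T, p is T. ✓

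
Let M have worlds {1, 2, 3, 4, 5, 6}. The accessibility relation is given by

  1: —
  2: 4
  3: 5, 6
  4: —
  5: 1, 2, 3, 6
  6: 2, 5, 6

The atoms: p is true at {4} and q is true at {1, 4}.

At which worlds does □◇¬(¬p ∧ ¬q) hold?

1: no successors, so □◇¬(¬p ∧ ¬q) holds vacuously. ✓
2: successors {4}; ◇¬(¬p ∧ ¬q) there: 4:F. ✗
3: successors {5, 6}; ◇¬(¬p ∧ ¬q) there: 5:T, 6:F. ✗
4: no successors, so □◇¬(¬p ∧ ¬q) holds vacuously. ✓
5: successors {1, 2, 3, 6}; ◇¬(¬p ∧ ¬q) there: 1:F, 2:T, 3:F, 6:F. ✗
6: successors {2, 5, 6}; ◇¬(¬p ∧ ¬q) there: 2:T, 5:T, 6:F. ✗

{1, 4}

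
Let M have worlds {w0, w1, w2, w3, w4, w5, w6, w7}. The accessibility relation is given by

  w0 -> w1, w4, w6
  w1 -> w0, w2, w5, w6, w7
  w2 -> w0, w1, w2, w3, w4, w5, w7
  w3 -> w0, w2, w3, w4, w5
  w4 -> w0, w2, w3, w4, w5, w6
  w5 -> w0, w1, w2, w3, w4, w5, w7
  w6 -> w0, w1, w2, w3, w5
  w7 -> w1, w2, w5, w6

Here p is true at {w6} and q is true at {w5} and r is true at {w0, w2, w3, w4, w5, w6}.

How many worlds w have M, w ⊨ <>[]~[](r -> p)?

w0: successors {w1, w4, w6}; []~[](r -> p) there: w1:T, w4:T, w6:T. ✓
w1: successors {w0, w2, w5, w6, w7}; []~[](r -> p) there: w0:T, w2:T, w5:T, w6:T, w7:T. ✓
w2: successors {w0, w1, w2, w3, w4, w5, w7}; []~[](r -> p) there: w0:T, w1:T, w2:T, w3:T, w4:T, w5:T, w7:T. ✓
w3: successors {w0, w2, w3, w4, w5}; []~[](r -> p) there: w0:T, w2:T, w3:T, w4:T, w5:T. ✓
w4: successors {w0, w2, w3, w4, w5, w6}; []~[](r -> p) there: w0:T, w2:T, w3:T, w4:T, w5:T, w6:T. ✓
w5: successors {w0, w1, w2, w3, w4, w5, w7}; []~[](r -> p) there: w0:T, w1:T, w2:T, w3:T, w4:T, w5:T, w7:T. ✓
w6: successors {w0, w1, w2, w3, w5}; []~[](r -> p) there: w0:T, w1:T, w2:T, w3:T, w5:T. ✓
w7: successors {w1, w2, w5, w6}; []~[](r -> p) there: w1:T, w2:T, w5:T, w6:T. ✓
Satisfying worlds: {w0, w1, w2, w3, w4, w5, w6, w7}.

8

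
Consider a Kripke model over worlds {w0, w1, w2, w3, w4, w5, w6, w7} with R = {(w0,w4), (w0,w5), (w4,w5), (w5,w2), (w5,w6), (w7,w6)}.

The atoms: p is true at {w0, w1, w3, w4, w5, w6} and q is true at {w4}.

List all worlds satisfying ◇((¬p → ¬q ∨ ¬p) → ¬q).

w0: successors {w4, w5}; (¬p → ¬q ∨ ¬p) → ¬q there: w4:F, w5:T. ✓
w1: no successors, so ◇((¬p → ¬q ∨ ¬p) → ¬q) fails. ✗
w2: no successors, so ◇((¬p → ¬q ∨ ¬p) → ¬q) fails. ✗
w3: no successors, so ◇((¬p → ¬q ∨ ¬p) → ¬q) fails. ✗
w4: successors {w5}; (¬p → ¬q ∨ ¬p) → ¬q there: w5:T. ✓
w5: successors {w2, w6}; (¬p → ¬q ∨ ¬p) → ¬q there: w2:T, w6:T. ✓
w6: no successors, so ◇((¬p → ¬q ∨ ¬p) → ¬q) fails. ✗
w7: successors {w6}; (¬p → ¬q ∨ ¬p) → ¬q there: w6:T. ✓

{w0, w4, w5, w7}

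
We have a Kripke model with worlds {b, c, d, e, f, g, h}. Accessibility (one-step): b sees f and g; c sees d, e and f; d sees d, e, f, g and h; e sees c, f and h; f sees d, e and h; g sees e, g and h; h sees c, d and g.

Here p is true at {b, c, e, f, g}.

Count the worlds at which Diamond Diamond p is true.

7

b: successors {f, g}; Diamond p there: f:T, g:T. ✓
c: successors {d, e, f}; Diamond p there: d:T, e:T, f:T. ✓
d: successors {d, e, f, g, h}; Diamond p there: d:T, e:T, f:T, g:T, h:T. ✓
e: successors {c, f, h}; Diamond p there: c:T, f:T, h:T. ✓
f: successors {d, e, h}; Diamond p there: d:T, e:T, h:T. ✓
g: successors {e, g, h}; Diamond p there: e:T, g:T, h:T. ✓
h: successors {c, d, g}; Diamond p there: c:T, d:T, g:T. ✓
Satisfying worlds: {b, c, d, e, f, g, h}.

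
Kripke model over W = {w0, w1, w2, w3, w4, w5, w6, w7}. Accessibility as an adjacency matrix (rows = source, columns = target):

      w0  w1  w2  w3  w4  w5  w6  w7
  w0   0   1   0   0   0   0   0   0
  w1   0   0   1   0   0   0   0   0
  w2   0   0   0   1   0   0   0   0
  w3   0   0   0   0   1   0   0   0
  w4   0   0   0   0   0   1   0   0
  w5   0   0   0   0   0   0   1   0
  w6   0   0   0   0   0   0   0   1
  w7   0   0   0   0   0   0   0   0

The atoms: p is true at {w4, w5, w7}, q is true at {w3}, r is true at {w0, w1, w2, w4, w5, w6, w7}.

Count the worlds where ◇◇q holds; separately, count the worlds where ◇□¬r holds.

For ◇◇q:
w0: successors {w1}; ◇q there: w1:F. ✗
w1: successors {w2}; ◇q there: w2:T. ✓
w2: successors {w3}; ◇q there: w3:F. ✗
w3: successors {w4}; ◇q there: w4:F. ✗
w4: successors {w5}; ◇q there: w5:F. ✗
w5: successors {w6}; ◇q there: w6:F. ✗
w6: successors {w7}; ◇q there: w7:F. ✗
w7: no successors, so ◇◇q fails. ✗
— 1 world.
For ◇□¬r:
w0: successors {w1}; □¬r there: w1:F. ✗
w1: successors {w2}; □¬r there: w2:T. ✓
w2: successors {w3}; □¬r there: w3:F. ✗
w3: successors {w4}; □¬r there: w4:F. ✗
w4: successors {w5}; □¬r there: w5:F. ✗
w5: successors {w6}; □¬r there: w6:F. ✗
w6: successors {w7}; □¬r there: w7:T. ✓
w7: no successors, so ◇□¬r fails. ✗
— 2 worlds.

1 and 2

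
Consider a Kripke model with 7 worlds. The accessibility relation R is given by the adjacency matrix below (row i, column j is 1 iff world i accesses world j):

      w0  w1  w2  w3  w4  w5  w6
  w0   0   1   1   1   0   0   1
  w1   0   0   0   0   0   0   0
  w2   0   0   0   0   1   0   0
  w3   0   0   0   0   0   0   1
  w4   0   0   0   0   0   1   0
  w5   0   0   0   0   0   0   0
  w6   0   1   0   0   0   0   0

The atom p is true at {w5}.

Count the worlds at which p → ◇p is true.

w0: p is F, ◇p is F. ✓
w1: p is F, ◇p is F. ✓
w2: p is F, ◇p is F. ✓
w3: p is F, ◇p is F. ✓
w4: p is F, ◇p is T. ✓
w5: p is T, ◇p is F. ✗
w6: p is F, ◇p is F. ✓
Satisfying worlds: {w0, w1, w2, w3, w4, w6}.

6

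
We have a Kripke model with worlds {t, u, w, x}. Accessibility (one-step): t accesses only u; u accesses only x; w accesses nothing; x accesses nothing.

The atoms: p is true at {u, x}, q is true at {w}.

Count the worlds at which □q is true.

t: successors {u}; q there: u:F. ✗
u: successors {x}; q there: x:F. ✗
w: no successors, so □q holds vacuously. ✓
x: no successors, so □q holds vacuously. ✓
Satisfying worlds: {w, x}.

2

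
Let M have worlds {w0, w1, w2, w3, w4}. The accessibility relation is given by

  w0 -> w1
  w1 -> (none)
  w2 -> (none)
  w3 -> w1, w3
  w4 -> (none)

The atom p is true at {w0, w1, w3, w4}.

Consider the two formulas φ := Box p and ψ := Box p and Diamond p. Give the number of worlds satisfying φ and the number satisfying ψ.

5 and 2

For Box p:
w0: successors {w1}; p there: w1:T. ✓
w1: no successors, so Box p holds vacuously. ✓
w2: no successors, so Box p holds vacuously. ✓
w3: successors {w1, w3}; p there: w1:T, w3:T. ✓
w4: no successors, so Box p holds vacuously. ✓
— 5 worlds.
For Box p and Diamond p:
w0: Box p is T, Diamond p is T. ✓
w1: Box p is T, Diamond p is F. ✗
w2: Box p is T, Diamond p is F. ✗
w3: Box p is T, Diamond p is T. ✓
w4: Box p is T, Diamond p is F. ✗
— 2 worlds.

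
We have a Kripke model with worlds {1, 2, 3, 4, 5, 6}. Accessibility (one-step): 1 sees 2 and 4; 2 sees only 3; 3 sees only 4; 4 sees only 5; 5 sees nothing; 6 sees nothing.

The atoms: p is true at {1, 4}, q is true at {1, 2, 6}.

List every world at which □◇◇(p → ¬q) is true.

1: successors {2, 4}; ◇◇(p → ¬q) there: 2:T, 4:F. ✗
2: successors {3}; ◇◇(p → ¬q) there: 3:T. ✓
3: successors {4}; ◇◇(p → ¬q) there: 4:F. ✗
4: successors {5}; ◇◇(p → ¬q) there: 5:F. ✗
5: no successors, so □◇◇(p → ¬q) holds vacuously. ✓
6: no successors, so □◇◇(p → ¬q) holds vacuously. ✓

{2, 5, 6}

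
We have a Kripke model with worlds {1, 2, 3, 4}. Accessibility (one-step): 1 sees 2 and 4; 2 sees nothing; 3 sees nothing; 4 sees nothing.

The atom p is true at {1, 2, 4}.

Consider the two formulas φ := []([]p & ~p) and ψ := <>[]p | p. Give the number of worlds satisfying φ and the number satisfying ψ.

3 and 3

For []([]p & ~p):
1: successors {2, 4}; []p & ~p there: 2:F, 4:F. ✗
2: no successors, so []([]p & ~p) holds vacuously. ✓
3: no successors, so []([]p & ~p) holds vacuously. ✓
4: no successors, so []([]p & ~p) holds vacuously. ✓
— 3 worlds.
For <>[]p | p:
1: <>[]p is T, p is T. ✓
2: <>[]p is F, p is T. ✓
3: <>[]p is F, p is F. ✗
4: <>[]p is F, p is T. ✓
— 3 worlds.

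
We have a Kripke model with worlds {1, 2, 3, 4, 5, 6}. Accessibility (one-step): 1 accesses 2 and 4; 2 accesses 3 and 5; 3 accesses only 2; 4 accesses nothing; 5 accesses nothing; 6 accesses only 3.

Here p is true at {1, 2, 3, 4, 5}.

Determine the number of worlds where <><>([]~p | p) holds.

4

1: successors {2, 4}; <>([]~p | p) there: 2:T, 4:F. ✓
2: successors {3, 5}; <>([]~p | p) there: 3:T, 5:F. ✓
3: successors {2}; <>([]~p | p) there: 2:T. ✓
4: no successors, so <><>([]~p | p) fails. ✗
5: no successors, so <><>([]~p | p) fails. ✗
6: successors {3}; <>([]~p | p) there: 3:T. ✓
Satisfying worlds: {1, 2, 3, 6}.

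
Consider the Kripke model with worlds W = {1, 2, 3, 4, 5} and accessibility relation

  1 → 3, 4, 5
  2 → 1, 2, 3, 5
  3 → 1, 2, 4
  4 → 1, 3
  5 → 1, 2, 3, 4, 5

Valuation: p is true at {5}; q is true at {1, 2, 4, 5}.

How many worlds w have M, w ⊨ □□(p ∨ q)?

1: successors {3, 4, 5}; □(p ∨ q) there: 3:T, 4:F, 5:F. ✗
2: successors {1, 2, 3, 5}; □(p ∨ q) there: 1:F, 2:F, 3:T, 5:F. ✗
3: successors {1, 2, 4}; □(p ∨ q) there: 1:F, 2:F, 4:F. ✗
4: successors {1, 3}; □(p ∨ q) there: 1:F, 3:T. ✗
5: successors {1, 2, 3, 4, 5}; □(p ∨ q) there: 1:F, 2:F, 3:T, 4:F, 5:F. ✗
Satisfying worlds: ∅.

0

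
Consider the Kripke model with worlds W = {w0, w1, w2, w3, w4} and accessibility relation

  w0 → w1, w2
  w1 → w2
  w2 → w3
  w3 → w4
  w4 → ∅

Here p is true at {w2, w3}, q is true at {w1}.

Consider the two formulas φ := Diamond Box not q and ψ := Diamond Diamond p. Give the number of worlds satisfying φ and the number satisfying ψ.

4 and 2

For Diamond Box not q:
w0: successors {w1, w2}; Box not q there: w1:T, w2:T. ✓
w1: successors {w2}; Box not q there: w2:T. ✓
w2: successors {w3}; Box not q there: w3:T. ✓
w3: successors {w4}; Box not q there: w4:T. ✓
w4: no successors, so Diamond Box not q fails. ✗
— 4 worlds.
For Diamond Diamond p:
w0: successors {w1, w2}; Diamond p there: w1:T, w2:T. ✓
w1: successors {w2}; Diamond p there: w2:T. ✓
w2: successors {w3}; Diamond p there: w3:F. ✗
w3: successors {w4}; Diamond p there: w4:F. ✗
w4: no successors, so Diamond Diamond p fails. ✗
— 2 worlds.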